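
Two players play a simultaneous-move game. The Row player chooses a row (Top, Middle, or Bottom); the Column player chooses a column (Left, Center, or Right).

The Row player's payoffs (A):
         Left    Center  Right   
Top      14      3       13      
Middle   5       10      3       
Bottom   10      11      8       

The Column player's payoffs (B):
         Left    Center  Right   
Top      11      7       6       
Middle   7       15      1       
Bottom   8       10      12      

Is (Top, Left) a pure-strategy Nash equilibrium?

Yes

Holding the Column player at Left: the Row player gets 14 from Top, versus 5 from Middle, 10 from Bottom. No profitable deviation for the Row player.
Holding the Row player at Top: the Column player gets 11 from Left, versus 7 from Center, 6 from Right. No profitable deviation for the Column player either.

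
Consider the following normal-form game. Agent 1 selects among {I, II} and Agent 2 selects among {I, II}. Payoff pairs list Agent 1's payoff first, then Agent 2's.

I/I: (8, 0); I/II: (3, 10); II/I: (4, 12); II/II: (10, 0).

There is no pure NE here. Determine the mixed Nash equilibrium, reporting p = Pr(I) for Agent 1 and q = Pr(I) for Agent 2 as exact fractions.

p = 6/11, q = 7/11

Each player's mixing probability is pinned down by making the *other* player indifferent.
Agent 2 indifferent between I and II: p·0 + (1−p)·12 = p·10 + (1−p)·0 ⟹ 12 + (-12)p = 0 + 10p ⟹ p = 6/11.
Agent 1 indifferent between I and II: q·8 + (1−q)·3 = q·4 + (1−q)·10 ⟹ 3 + 5q = 10 + (-6)q ⟹ q = 7/11.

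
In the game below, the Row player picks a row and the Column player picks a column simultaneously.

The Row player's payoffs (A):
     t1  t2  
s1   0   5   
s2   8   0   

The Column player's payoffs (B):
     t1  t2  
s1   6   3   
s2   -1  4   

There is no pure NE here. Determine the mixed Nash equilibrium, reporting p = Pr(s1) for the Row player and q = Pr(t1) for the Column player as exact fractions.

Each player's mixing probability is pinned down by making the *other* player indifferent.
The Column player indifferent between t1 and t2: p·6 + (1−p)·(-1) = p·3 + (1−p)·4 ⟹ (-1) + 7p = 4 + (-1)p ⟹ p = 5/8.
The Row player indifferent between s1 and s2: q·0 + (1−q)·5 = q·8 + (1−q)·0 ⟹ 5 + (-5)q = 0 + 8q ⟹ q = 5/13.

p = 5/8, q = 5/13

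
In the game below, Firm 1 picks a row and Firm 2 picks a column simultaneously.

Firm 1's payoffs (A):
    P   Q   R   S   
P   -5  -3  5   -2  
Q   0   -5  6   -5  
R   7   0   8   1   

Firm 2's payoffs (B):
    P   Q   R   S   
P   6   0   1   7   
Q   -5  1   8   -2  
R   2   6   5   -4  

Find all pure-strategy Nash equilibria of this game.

(R, Q)

Check mutual best responses: a cell is a NE iff neither player can gain by unilaterally deviating.
Firm 1's best responses — vs P: R (payoff 7); vs Q: R (payoff 0); vs R: R (payoff 8); vs S: R (payoff 1).
Firm 2's best responses — vs P: S (payoff 7); vs Q: R (payoff 8); vs R: Q (payoff 6).
The only mutual best response is (R, Q); neither player gains by switching there.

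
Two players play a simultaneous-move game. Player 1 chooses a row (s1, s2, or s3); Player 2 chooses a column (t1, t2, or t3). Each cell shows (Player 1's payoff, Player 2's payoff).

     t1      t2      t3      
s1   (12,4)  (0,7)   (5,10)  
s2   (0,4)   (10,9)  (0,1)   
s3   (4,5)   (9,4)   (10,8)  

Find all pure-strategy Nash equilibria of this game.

Find each player's best response to every opponent strategy; NE are the intersections.
Player 1's best responses — vs t1: s1 (payoff 12); vs t2: s2 (payoff 10); vs t3: s3 (payoff 10).
Player 2's best responses — vs s1: t3 (payoff 10); vs s2: t2 (payoff 9); vs s3: t3 (payoff 8).
Mutual best responses occur at (s2, t2) and (s3, t3); at each, neither player gains by switching.

(s2, t2) and (s3, t3)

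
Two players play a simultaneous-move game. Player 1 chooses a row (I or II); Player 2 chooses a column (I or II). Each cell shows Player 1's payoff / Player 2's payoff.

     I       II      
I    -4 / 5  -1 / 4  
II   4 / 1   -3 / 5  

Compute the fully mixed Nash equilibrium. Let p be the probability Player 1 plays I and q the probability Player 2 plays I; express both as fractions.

In a mixed NE each player is indifferent between their pure strategies, so the opponent's mix sets the indifference.
Player 2 indifferent between I and II: p·5 + (1−p)·1 = p·4 + (1−p)·5 ⟹ 1 + 4p = 5 + (-1)p ⟹ p = 4/5.
Player 1 indifferent between I and II: q·(-4) + (1−q)·(-1) = q·4 + (1−q)·(-3) ⟹ (-1) + (-3)q = (-3) + 7q ⟹ q = 1/5.

p = 4/5, q = 1/5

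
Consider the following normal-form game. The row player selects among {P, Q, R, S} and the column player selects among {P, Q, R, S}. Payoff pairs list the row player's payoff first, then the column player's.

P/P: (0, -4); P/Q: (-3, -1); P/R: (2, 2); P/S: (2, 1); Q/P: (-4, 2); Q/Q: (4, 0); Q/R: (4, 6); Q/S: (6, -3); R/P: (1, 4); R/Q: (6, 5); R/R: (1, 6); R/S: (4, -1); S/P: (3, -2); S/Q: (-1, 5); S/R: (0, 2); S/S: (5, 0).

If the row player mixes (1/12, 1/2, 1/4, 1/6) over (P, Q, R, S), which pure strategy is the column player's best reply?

R

Compute the column player's expected payoff from each pure strategy against the given mix.
P: (1/12)·(-4) + (1/2)·2 + (1/4)·4 + (1/6)·(-2) = 4/3
Q: (1/12)·(-1) + (1/2)·0 + (1/4)·5 + (1/6)·5 = 2
R: (1/12)·2 + (1/2)·6 + (1/4)·6 + (1/6)·2 = 5
S: (1/12)·1 + (1/2)·(-3) + (1/4)·(-1) + (1/6)·0 = -5/3
Highest expected payoff is 5, from R.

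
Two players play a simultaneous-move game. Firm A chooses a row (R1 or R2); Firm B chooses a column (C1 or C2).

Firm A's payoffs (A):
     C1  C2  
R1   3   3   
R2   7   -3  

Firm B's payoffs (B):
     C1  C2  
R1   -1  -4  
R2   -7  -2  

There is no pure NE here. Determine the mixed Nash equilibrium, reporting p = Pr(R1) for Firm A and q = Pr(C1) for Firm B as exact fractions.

p = 5/8, q = 3/5

Each player's mixing probability is pinned down by making the *other* player indifferent.
Firm B indifferent between C1 and C2: p·(-1) + (1−p)·(-7) = p·(-4) + (1−p)·(-2) ⟹ (-7) + 6p = (-2) + (-2)p ⟹ p = 5/8.
Firm A indifferent between R1 and R2: q·3 + (1−q)·3 = q·7 + (1−q)·(-3) ⟹ 3 + 0q = (-3) + 10q ⟹ q = 3/5.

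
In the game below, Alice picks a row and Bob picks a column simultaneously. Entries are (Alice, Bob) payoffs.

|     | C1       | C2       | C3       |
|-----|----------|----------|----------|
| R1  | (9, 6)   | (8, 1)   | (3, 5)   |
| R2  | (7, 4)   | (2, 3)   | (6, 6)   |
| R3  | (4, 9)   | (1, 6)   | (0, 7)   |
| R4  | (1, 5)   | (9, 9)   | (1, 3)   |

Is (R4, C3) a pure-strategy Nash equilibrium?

No

Holding Bob at C3: Alice gets 1 from R4 but could get 6 by switching to R2. Alice has a profitable deviation.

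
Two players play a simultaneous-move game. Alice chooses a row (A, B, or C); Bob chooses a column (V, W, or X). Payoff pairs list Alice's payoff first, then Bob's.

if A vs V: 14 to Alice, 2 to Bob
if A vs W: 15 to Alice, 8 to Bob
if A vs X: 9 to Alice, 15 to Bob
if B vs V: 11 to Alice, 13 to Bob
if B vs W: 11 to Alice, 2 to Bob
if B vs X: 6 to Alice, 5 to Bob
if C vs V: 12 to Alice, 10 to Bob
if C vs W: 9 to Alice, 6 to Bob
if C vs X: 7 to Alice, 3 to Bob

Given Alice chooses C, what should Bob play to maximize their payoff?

V

With Alice fixed at C, Bob's payoffs are: V → 10, W → 6, X → 3.
The maximum is 10, achieved by V.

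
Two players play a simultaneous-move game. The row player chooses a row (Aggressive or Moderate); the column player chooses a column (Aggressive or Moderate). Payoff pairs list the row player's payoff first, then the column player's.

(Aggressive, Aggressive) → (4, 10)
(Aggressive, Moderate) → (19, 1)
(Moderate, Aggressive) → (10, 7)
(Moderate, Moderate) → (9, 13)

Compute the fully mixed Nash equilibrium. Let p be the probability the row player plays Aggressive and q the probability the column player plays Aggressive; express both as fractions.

Each player's mixing probability is pinned down by making the *other* player indifferent.
The column player indifferent between Aggressive and Moderate: p·10 + (1−p)·7 = p·1 + (1−p)·13 ⟹ 7 + 3p = 13 + (-12)p ⟹ p = 2/5.
The row player indifferent between Aggressive and Moderate: q·4 + (1−q)·19 = q·10 + (1−q)·9 ⟹ 19 + (-15)q = 9 + 1q ⟹ q = 5/8.

p = 2/5, q = 5/8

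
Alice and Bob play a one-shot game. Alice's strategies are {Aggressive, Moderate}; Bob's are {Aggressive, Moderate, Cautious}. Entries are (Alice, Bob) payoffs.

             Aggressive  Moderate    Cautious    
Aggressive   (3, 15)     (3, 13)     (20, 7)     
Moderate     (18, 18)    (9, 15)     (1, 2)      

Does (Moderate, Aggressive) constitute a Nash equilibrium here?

Yes

Holding Bob at Aggressive: Alice gets 18 from Moderate, versus 3 from Aggressive. No profitable deviation for Alice.
Holding Alice at Moderate: Bob gets 18 from Aggressive, versus 15 from Moderate, 2 from Cautious. No profitable deviation for Bob either.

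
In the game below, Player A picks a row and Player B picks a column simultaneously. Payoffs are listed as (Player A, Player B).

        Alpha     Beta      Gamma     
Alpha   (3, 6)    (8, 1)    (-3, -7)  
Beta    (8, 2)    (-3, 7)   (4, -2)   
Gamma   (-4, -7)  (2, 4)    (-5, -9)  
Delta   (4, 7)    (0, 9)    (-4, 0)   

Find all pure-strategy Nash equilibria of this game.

None

A profile is a Nash equilibrium when each player is best-responding to the other.
Player A's best responses — vs Alpha: Beta (payoff 8); vs Beta: Alpha (payoff 8); vs Gamma: Beta (payoff 4).
Player B's best responses — vs Alpha: Alpha (payoff 6); vs Beta: Beta (payoff 7); vs Gamma: Beta (payoff 4); vs Delta: Beta (payoff 9).
No cell has both players best-responding. For instance, Player A's best reply to Gamma is Beta, but against Beta Player B prefers Beta over Gamma.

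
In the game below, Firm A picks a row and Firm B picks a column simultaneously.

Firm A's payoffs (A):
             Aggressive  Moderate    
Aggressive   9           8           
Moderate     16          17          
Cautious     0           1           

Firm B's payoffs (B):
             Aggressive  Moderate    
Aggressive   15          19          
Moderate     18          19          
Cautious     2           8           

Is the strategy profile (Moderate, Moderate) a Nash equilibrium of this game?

Yes

Holding Firm B at Moderate: Firm A gets 17 from Moderate, versus 8 from Aggressive, 1 from Cautious. No profitable deviation for Firm A.
Holding Firm A at Moderate: Firm B gets 19 from Moderate, versus 18 from Aggressive. No profitable deviation for Firm B either.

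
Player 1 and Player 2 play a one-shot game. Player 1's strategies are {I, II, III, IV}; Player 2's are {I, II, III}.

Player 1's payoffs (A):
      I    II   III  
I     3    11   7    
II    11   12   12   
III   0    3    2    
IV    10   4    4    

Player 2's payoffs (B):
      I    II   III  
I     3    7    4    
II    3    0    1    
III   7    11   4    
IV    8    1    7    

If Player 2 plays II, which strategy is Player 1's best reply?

With Player 2 fixed at II, Player 1's payoffs are: I → 11, II → 12, III → 3, IV → 4.
The maximum is 12, achieved by II.

II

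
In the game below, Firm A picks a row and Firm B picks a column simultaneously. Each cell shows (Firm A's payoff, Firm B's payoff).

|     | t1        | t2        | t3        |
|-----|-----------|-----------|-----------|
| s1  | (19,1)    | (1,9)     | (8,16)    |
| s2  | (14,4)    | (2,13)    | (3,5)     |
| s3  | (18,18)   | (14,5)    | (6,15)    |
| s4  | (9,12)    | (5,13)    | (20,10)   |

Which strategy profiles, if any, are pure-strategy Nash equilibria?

A profile is a Nash equilibrium when each player is best-responding to the other.
Firm A's best responses — vs t1: s1 (payoff 19); vs t2: s3 (payoff 14); vs t3: s4 (payoff 20).
Firm B's best responses — vs s1: t3 (payoff 16); vs s2: t2 (payoff 13); vs s3: t1 (payoff 18); vs s4: t2 (payoff 13).
No cell has both players best-responding. For instance, Firm A's best reply to t1 is s1, but against s1 Firm B prefers t3 over t1.

No pure-strategy Nash equilibrium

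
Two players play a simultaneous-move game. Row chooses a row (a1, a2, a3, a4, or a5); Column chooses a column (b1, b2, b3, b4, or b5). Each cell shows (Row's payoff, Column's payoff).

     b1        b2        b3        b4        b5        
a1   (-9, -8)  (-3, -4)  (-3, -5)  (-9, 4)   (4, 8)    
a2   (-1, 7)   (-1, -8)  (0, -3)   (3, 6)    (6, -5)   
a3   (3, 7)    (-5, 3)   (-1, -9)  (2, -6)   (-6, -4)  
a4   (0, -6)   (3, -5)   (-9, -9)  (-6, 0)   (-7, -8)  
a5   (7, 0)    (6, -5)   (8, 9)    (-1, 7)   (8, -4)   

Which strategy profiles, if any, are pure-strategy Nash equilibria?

(a5, b3)

Check mutual best responses: a cell is a NE iff neither player can gain by unilaterally deviating.
Row's best responses — vs b1: a5 (payoff 7); vs b2: a5 (payoff 6); vs b3: a5 (payoff 8); vs b4: a2 (payoff 3); vs b5: a5 (payoff 8).
Column's best responses — vs a1: b5 (payoff 8); vs a2: b1 (payoff 7); vs a3: b1 (payoff 7); vs a4: b4 (payoff 0); vs a5: b3 (payoff 9).
The only mutual best response is (a5, b3); neither player gains by switching there.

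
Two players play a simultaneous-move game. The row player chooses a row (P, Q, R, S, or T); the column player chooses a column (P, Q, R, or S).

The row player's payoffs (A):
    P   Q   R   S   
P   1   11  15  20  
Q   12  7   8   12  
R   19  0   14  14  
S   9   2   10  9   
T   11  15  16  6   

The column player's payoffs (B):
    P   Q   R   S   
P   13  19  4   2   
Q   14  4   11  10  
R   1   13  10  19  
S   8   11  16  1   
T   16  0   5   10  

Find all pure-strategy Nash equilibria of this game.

Find each player's best response to every opponent strategy; NE are the intersections.
The row player's best responses — vs P: R (payoff 19); vs Q: T (payoff 15); vs R: T (payoff 16); vs S: P (payoff 20).
The column player's best responses — vs P: Q (payoff 19); vs Q: P (payoff 14); vs R: S (payoff 19); vs S: R (payoff 16); vs T: P (payoff 16).
No cell has both players best-responding. For instance, the row player's best reply to Q is T, but against T the column player prefers P over Q.

None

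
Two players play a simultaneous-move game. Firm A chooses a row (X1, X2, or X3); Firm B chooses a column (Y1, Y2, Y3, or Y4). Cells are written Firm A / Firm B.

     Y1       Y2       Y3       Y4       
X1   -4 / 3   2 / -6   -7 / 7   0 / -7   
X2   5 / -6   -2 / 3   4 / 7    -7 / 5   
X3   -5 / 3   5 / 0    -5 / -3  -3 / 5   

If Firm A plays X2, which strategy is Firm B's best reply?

Y3

With Firm A fixed at X2, Firm B's payoffs are: Y1 → -6, Y2 → 3, Y3 → 7, Y4 → 5.
The maximum is 7, achieved by Y3.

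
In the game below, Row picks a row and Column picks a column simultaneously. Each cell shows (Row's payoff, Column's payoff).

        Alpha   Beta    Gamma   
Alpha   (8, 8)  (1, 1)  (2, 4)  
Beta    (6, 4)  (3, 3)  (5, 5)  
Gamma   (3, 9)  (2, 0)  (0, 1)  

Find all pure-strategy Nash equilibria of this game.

Check mutual best responses: a cell is a NE iff neither player can gain by unilaterally deviating.
Row's best responses — vs Alpha: Alpha (payoff 8); vs Beta: Beta (payoff 3); vs Gamma: Beta (payoff 5).
Column's best responses — vs Alpha: Alpha (payoff 8); vs Beta: Gamma (payoff 5); vs Gamma: Alpha (payoff 9).
Mutual best responses occur at (Alpha, Alpha) and (Beta, Gamma); at each, neither player gains by switching.

(Alpha, Alpha) and (Beta, Gamma)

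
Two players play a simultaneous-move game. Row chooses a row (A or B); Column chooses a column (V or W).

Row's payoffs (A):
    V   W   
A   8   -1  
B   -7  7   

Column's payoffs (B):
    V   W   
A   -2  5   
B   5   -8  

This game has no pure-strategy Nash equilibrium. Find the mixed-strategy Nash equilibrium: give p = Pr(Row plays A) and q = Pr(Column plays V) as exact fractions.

p = 13/20, q = 8/23

Each player's mixing probability is pinned down by making the *other* player indifferent.
Column indifferent between V and W: p·(-2) + (1−p)·5 = p·5 + (1−p)·(-8) ⟹ 5 + (-7)p = (-8) + 13p ⟹ p = 13/20.
Row indifferent between A and B: q·8 + (1−q)·(-1) = q·(-7) + (1−q)·7 ⟹ (-1) + 9q = 7 + (-14)q ⟹ q = 8/23.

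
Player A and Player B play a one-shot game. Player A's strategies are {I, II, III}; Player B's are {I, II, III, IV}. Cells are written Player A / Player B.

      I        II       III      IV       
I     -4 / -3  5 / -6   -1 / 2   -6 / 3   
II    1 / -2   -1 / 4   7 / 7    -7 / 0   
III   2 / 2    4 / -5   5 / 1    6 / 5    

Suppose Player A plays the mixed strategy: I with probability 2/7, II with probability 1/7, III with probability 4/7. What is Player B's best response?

IV

Player B's best reply maximizes expected payoff against the mix.
I: (2/7)·(-3) + (1/7)·(-2) + (4/7)·2 = 0
II: (2/7)·(-6) + (1/7)·4 + (4/7)·(-5) = -4
III: (2/7)·2 + (1/7)·7 + (4/7)·1 = 15/7
IV: (2/7)·3 + (1/7)·0 + (4/7)·5 = 26/7
Highest expected payoff is 26/7, from IV.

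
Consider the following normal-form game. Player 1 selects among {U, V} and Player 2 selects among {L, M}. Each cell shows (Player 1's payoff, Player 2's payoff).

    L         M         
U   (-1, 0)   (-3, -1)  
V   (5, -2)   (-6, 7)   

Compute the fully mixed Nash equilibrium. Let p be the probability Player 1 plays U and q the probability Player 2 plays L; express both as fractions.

Each player's mixing probability is pinned down by making the *other* player indifferent.
Player 2 indifferent between L and M: p·0 + (1−p)·(-2) = p·(-1) + (1−p)·7 ⟹ (-2) + 2p = 7 + (-8)p ⟹ p = 9/10.
Player 1 indifferent between U and V: q·(-1) + (1−q)·(-3) = q·5 + (1−q)·(-6) ⟹ (-3) + 2q = (-6) + 11q ⟹ q = 1/3.

p = 9/10, q = 1/3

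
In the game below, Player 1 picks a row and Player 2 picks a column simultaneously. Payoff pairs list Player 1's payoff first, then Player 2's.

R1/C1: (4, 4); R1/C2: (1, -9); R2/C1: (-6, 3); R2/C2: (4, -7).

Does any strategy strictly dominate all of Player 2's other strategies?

A strategy is strictly dominant if it gives Player 2 a strictly higher payoff than every other strategy, against every choice by the opponent.
C1 strictly dominates: vs R1: 4 > -9; vs R2: 3 > -7.

C1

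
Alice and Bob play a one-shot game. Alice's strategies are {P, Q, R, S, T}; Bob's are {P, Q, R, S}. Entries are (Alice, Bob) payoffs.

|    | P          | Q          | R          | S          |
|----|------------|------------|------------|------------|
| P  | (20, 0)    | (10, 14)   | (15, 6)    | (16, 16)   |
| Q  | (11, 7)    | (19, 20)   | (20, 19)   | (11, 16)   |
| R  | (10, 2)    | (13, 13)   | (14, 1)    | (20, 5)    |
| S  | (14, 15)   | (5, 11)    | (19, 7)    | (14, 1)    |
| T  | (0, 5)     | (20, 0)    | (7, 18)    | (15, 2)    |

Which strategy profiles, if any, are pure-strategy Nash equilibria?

A profile is a Nash equilibrium when each player is best-responding to the other.
Alice's best responses — vs P: P (payoff 20); vs Q: T (payoff 20); vs R: Q (payoff 20); vs S: R (payoff 20).
Bob's best responses — vs P: S (payoff 16); vs Q: Q (payoff 20); vs R: Q (payoff 13); vs S: P (payoff 15); vs T: R (payoff 18).
No cell has both players best-responding. For instance, Alice's best reply to Q is T, but against T Bob prefers R over Q.

None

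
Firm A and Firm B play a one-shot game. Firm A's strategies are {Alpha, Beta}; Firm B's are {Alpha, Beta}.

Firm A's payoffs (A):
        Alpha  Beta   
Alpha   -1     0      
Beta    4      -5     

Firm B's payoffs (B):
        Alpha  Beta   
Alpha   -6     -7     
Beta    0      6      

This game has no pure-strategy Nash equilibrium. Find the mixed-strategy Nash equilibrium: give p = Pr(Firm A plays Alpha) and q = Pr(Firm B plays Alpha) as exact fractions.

Each player's mixing probability is pinned down by making the *other* player indifferent.
Firm B indifferent between Alpha and Beta: p·(-6) + (1−p)·0 = p·(-7) + (1−p)·6 ⟹ 0 + (-6)p = 6 + (-13)p ⟹ p = 6/7.
Firm A indifferent between Alpha and Beta: q·(-1) + (1−q)·0 = q·4 + (1−q)·(-5) ⟹ 0 + (-1)q = (-5) + 9q ⟹ q = 1/2.

p = 6/7, q = 1/2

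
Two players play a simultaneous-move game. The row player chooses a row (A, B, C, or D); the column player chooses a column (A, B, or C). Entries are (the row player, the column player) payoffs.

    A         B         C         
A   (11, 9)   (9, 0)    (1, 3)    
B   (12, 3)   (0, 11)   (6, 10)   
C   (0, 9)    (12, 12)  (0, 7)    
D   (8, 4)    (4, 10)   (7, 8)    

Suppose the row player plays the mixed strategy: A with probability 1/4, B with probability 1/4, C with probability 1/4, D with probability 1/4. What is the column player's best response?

B

Compute the column player's expected payoff from each pure strategy against the given mix.
A: (1/4)·9 + (1/4)·3 + (1/4)·9 + (1/4)·4 = 25/4
B: (1/4)·0 + (1/4)·11 + (1/4)·12 + (1/4)·10 = 33/4
C: (1/4)·3 + (1/4)·10 + (1/4)·7 + (1/4)·8 = 7
Highest expected payoff is 33/4, from B.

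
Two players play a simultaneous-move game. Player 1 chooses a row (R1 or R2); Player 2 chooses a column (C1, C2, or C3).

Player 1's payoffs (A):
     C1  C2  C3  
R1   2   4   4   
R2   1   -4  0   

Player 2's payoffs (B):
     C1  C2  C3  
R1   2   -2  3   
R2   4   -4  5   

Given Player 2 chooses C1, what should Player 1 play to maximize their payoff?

With Player 2 fixed at C1, Player 1's payoffs are: R1 → 2, R2 → 1.
The maximum is 2, achieved by R1.

R1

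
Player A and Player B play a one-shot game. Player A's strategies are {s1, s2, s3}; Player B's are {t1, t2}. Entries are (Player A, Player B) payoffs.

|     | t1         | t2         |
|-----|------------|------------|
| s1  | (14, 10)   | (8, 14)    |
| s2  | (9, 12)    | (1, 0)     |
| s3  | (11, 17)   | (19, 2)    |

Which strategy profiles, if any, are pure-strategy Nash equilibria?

Check mutual best responses: a cell is a NE iff neither player can gain by unilaterally deviating.
Player A's best responses — vs t1: s1 (payoff 14); vs t2: s3 (payoff 19).
Player B's best responses — vs s1: t2 (payoff 14); vs s2: t1 (payoff 12); vs s3: t1 (payoff 17).
No cell has both players best-responding. For instance, Player A's best reply to t1 is s1, but against s1 Player B prefers t2 over t1.

There is no pure-strategy Nash equilibrium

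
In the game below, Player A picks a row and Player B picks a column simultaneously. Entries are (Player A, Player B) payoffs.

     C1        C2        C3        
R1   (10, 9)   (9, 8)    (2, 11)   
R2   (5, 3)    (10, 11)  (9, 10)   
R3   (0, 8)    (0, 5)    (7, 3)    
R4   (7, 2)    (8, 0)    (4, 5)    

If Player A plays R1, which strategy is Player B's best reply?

With Player A fixed at R1, Player B's payoffs are: C1 → 9, C2 → 8, C3 → 11.
The maximum is 11, achieved by C3.

C3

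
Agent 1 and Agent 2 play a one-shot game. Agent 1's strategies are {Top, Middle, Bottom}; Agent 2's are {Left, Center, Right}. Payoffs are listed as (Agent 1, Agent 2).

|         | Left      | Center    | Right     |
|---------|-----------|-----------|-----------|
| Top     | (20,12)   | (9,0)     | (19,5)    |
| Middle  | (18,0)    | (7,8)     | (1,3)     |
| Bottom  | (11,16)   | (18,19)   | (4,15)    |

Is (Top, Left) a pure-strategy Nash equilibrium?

Holding Agent 2 at Left: Agent 1 gets 20 from Top, versus 18 from Middle, 11 from Bottom. No profitable deviation for Agent 1.
Holding Agent 1 at Top: Agent 2 gets 12 from Left, versus 0 from Center, 5 from Right. No profitable deviation for Agent 2 either.

Yes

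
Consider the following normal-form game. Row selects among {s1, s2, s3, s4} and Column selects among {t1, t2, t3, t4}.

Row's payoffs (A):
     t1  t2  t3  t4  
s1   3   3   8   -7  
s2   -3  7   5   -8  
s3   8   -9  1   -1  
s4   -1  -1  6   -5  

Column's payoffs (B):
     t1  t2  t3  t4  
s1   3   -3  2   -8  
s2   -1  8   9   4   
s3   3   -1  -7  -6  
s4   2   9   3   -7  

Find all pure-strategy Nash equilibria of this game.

Find each player's best response to every opponent strategy; NE are the intersections.
Row's best responses — vs t1: s3 (payoff 8); vs t2: s2 (payoff 7); vs t3: s1 (payoff 8); vs t4: s3 (payoff -1).
Column's best responses — vs s1: t1 (payoff 3); vs s2: t3 (payoff 9); vs s3: t1 (payoff 3); vs s4: t2 (payoff 9).
The only mutual best response is (s3, t1); neither player gains by switching there.

(s3, t1)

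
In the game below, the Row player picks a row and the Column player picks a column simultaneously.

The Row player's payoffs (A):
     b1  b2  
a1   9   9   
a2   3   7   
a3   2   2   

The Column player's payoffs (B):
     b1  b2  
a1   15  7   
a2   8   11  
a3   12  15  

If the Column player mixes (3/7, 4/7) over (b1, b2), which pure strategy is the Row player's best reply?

Compute the Row player's expected payoff from each pure strategy against the given mix.
a1: (3/7)·9 + (4/7)·9 = 9
a2: (3/7)·3 + (4/7)·7 = 37/7
a3: (3/7)·2 + (4/7)·2 = 2
Highest expected payoff is 9, from a1.

a1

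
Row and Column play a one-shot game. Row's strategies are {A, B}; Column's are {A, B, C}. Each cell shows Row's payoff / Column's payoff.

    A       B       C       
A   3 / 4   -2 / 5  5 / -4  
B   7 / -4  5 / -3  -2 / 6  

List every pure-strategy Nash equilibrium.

There is no pure-strategy Nash equilibrium

Check mutual best responses: a cell is a NE iff neither player can gain by unilaterally deviating.
Row's best responses — vs A: B (payoff 7); vs B: B (payoff 5); vs C: A (payoff 5).
Column's best responses — vs A: B (payoff 5); vs B: C (payoff 6).
No cell has both players best-responding. For instance, Row's best reply to B is B, but against B Column prefers C over B.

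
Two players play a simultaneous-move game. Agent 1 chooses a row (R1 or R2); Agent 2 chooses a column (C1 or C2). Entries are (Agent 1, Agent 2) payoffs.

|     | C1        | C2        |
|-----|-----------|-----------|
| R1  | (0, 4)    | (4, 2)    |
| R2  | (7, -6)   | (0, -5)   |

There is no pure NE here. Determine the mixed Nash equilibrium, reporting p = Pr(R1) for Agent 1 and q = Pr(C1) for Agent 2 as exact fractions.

p = 1/3, q = 4/11

In a mixed NE each player is indifferent between their pure strategies, so the opponent's mix sets the indifference.
Agent 2 indifferent between C1 and C2: p·4 + (1−p)·(-6) = p·2 + (1−p)·(-5) ⟹ (-6) + 10p = (-5) + 7p ⟹ p = 1/3.
Agent 1 indifferent between R1 and R2: q·0 + (1−q)·4 = q·7 + (1−q)·0 ⟹ 4 + (-4)q = 0 + 7q ⟹ q = 4/11.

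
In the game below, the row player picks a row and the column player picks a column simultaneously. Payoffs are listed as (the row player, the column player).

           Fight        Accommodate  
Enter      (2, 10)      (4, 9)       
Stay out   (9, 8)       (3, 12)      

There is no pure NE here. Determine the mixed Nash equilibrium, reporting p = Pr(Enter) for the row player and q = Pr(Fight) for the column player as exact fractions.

p = 4/5, q = 1/8

Each player's mixing probability is pinned down by making the *other* player indifferent.
The column player indifferent between Fight and Accommodate: p·10 + (1−p)·8 = p·9 + (1−p)·12 ⟹ 8 + 2p = 12 + (-3)p ⟹ p = 4/5.
The row player indifferent between Enter and Stay out: q·2 + (1−q)·4 = q·9 + (1−q)·3 ⟹ 4 + (-2)q = 3 + 6q ⟹ q = 1/8.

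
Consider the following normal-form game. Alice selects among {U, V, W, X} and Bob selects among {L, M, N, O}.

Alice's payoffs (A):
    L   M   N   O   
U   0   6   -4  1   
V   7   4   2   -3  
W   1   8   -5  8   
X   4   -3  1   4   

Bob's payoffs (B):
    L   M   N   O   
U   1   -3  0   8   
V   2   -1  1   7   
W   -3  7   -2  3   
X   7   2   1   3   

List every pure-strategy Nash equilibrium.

Find each player's best response to every opponent strategy; NE are the intersections.
Alice's best responses — vs L: V (payoff 7); vs M: W (payoff 8); vs N: V (payoff 2); vs O: W (payoff 8).
Bob's best responses — vs U: O (payoff 8); vs V: O (payoff 7); vs W: M (payoff 7); vs X: L (payoff 7).
The only mutual best response is (W, M); neither player gains by switching there.

(W, M)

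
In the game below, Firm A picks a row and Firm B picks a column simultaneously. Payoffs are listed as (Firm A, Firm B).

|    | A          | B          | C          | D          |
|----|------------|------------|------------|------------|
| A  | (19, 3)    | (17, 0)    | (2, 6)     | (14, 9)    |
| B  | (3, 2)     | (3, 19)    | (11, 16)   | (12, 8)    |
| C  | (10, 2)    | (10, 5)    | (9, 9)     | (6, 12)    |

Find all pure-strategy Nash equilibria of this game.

Check mutual best responses: a cell is a NE iff neither player can gain by unilaterally deviating.
Firm A's best responses — vs A: A (payoff 19); vs B: A (payoff 17); vs C: B (payoff 11); vs D: A (payoff 14).
Firm B's best responses — vs A: D (payoff 9); vs B: B (payoff 19); vs C: D (payoff 12).
The only mutual best response is (A, D); neither player gains by switching there.

(A, D)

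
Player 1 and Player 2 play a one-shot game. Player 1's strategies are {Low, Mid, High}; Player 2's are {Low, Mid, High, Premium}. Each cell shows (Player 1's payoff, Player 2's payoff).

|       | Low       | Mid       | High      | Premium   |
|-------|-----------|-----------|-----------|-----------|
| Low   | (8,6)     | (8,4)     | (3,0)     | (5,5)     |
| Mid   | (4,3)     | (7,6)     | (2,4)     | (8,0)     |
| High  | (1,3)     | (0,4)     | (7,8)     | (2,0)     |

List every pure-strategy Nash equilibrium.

Find each player's best response to every opponent strategy; NE are the intersections.
Player 1's best responses — vs Low: Low (payoff 8); vs Mid: Low (payoff 8); vs High: High (payoff 7); vs Premium: Mid (payoff 8).
Player 2's best responses — vs Low: Low (payoff 6); vs Mid: Mid (payoff 6); vs High: High (payoff 8).
Mutual best responses occur at (Low, Low) and (High, High); at each, neither player gains by switching.

(Low, Low) and (High, High)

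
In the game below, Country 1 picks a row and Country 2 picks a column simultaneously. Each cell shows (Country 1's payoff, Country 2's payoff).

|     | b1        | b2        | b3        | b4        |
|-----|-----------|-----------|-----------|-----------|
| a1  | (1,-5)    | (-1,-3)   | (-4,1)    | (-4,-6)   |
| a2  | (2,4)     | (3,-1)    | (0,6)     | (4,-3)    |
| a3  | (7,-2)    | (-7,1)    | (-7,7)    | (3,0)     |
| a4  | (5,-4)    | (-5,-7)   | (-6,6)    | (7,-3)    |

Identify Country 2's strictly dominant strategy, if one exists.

b3

A strategy is strictly dominant if it gives Country 2 a strictly higher payoff than every other strategy, against every choice by the opponent.
b3 strictly dominates: vs a1: 1 > each of {-5, -3, -6}; vs a2: 6 > each of {4, -1, -3}; vs a3: 7 > each of {-2, 1, 0}; vs a4: 6 > each of {-4, -7, -3}.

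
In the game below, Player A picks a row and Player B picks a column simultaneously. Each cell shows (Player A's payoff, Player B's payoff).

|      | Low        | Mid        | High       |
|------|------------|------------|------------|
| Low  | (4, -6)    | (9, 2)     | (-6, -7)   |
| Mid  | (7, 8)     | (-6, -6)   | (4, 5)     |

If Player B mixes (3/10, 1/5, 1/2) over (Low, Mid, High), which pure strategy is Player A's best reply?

Player A's best reply maximizes expected payoff against the mix.
Low: (3/10)·4 + (1/5)·9 + (1/2)·(-6) = 0
Mid: (3/10)·7 + (1/5)·(-6) + (1/2)·4 = 29/10
Highest expected payoff is 29/10, from Mid.

Mid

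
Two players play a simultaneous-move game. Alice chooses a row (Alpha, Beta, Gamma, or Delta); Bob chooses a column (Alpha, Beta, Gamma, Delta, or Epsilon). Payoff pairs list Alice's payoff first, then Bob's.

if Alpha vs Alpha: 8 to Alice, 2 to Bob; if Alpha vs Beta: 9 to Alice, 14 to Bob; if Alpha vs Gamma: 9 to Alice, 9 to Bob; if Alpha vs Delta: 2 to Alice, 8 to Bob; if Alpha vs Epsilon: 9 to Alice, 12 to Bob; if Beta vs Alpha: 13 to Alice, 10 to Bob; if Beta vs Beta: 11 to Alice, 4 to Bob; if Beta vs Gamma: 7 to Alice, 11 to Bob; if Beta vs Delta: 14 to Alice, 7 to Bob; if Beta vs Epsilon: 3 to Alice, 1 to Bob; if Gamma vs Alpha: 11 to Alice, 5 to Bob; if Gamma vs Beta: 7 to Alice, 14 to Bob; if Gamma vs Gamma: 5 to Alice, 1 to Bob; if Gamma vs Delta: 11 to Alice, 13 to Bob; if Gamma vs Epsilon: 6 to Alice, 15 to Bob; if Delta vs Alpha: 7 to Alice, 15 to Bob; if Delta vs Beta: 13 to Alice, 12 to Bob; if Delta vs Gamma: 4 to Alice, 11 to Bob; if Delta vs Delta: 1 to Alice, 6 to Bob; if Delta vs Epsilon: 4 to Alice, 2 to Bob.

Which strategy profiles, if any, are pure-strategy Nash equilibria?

A profile is a Nash equilibrium when each player is best-responding to the other.
Alice's best responses — vs Alpha: Beta (payoff 13); vs Beta: Delta (payoff 13); vs Gamma: Alpha (payoff 9); vs Delta: Beta (payoff 14); vs Epsilon: Alpha (payoff 9).
Bob's best responses — vs Alpha: Beta (payoff 14); vs Beta: Gamma (payoff 11); vs Gamma: Epsilon (payoff 15); vs Delta: Alpha (payoff 15).
No cell has both players best-responding. For instance, Alice's best reply to Gamma is Alpha, but against Alpha Bob prefers Beta over Gamma.

There is no pure-strategy Nash equilibrium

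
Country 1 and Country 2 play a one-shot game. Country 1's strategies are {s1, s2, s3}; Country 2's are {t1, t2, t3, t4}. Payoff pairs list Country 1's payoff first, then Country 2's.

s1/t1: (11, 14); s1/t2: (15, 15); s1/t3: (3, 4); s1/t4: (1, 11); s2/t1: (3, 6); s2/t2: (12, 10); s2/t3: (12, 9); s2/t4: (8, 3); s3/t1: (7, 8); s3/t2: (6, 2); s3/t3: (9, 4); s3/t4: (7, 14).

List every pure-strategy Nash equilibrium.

A profile is a Nash equilibrium when each player is best-responding to the other.
Country 1's best responses — vs t1: s1 (payoff 11); vs t2: s1 (payoff 15); vs t3: s2 (payoff 12); vs t4: s2 (payoff 8).
Country 2's best responses — vs s1: t2 (payoff 15); vs s2: t2 (payoff 10); vs s3: t4 (payoff 14).
The only mutual best response is (s1, t2); neither player gains by switching there.

(s1, t2)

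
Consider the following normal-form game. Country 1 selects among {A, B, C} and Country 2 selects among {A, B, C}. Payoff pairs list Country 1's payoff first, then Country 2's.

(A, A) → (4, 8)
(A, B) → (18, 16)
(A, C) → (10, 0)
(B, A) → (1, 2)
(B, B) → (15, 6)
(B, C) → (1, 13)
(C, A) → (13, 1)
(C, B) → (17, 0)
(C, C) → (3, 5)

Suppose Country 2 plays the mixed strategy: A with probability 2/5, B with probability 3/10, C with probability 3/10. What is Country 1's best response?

Compute Country 1's expected payoff from each pure strategy against the given mix.
A: (2/5)·4 + (3/10)·18 + (3/10)·10 = 10
B: (2/5)·1 + (3/10)·15 + (3/10)·1 = 26/5
C: (2/5)·13 + (3/10)·17 + (3/10)·3 = 56/5
Highest expected payoff is 56/5, from C.

C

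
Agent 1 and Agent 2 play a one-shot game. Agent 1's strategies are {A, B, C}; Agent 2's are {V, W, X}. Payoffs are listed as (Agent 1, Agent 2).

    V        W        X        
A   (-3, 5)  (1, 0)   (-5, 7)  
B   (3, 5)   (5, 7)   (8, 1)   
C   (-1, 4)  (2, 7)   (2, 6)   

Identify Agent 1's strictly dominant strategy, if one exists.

B

A strategy is strictly dominant if it gives Agent 1 a strictly higher payoff than every other strategy, against every choice by the opponent.
B strictly dominates: vs V: 3 > each of {-3, -1}; vs W: 5 > each of {1, 2}; vs X: 8 > each of {-5, 2}.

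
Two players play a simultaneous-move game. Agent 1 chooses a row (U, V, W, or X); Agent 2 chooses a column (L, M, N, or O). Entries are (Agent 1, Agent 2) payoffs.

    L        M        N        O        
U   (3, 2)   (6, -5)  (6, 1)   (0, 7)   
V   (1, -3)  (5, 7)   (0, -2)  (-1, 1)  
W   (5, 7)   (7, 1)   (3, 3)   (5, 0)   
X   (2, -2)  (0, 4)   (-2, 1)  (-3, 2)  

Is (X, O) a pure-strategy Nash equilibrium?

No

Holding Agent 2 at O: Agent 1 gets -3 from X but could get 5 by switching to W. Agent 1 has a profitable deviation.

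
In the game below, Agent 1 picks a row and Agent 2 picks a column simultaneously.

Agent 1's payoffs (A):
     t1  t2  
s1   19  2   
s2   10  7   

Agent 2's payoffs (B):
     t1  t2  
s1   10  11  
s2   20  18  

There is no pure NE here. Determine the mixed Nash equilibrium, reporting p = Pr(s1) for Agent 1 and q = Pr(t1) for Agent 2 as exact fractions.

p = 2/3, q = 5/14

In a mixed NE each player is indifferent between their pure strategies, so the opponent's mix sets the indifference.
Agent 2 indifferent between t1 and t2: p·10 + (1−p)·20 = p·11 + (1−p)·18 ⟹ 20 + (-10)p = 18 + (-7)p ⟹ p = 2/3.
Agent 1 indifferent between s1 and s2: q·19 + (1−q)·2 = q·10 + (1−q)·7 ⟹ 2 + 17q = 7 + 3q ⟹ q = 5/14.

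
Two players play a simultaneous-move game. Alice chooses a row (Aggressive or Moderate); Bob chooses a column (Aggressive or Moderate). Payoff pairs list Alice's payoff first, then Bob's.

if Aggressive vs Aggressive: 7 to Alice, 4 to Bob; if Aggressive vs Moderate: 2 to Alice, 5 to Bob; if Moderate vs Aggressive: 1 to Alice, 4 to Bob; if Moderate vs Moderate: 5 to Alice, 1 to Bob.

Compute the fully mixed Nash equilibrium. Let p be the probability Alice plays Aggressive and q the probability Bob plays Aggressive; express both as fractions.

In a mixed NE each player is indifferent between their pure strategies, so the opponent's mix sets the indifference.
Bob indifferent between Aggressive and Moderate: p·4 + (1−p)·4 = p·5 + (1−p)·1 ⟹ 4 + 0p = 1 + 4p ⟹ p = 3/4.
Alice indifferent between Aggressive and Moderate: q·7 + (1−q)·2 = q·1 + (1−q)·5 ⟹ 2 + 5q = 5 + (-4)q ⟹ q = 1/3.

p = 3/4, q = 1/3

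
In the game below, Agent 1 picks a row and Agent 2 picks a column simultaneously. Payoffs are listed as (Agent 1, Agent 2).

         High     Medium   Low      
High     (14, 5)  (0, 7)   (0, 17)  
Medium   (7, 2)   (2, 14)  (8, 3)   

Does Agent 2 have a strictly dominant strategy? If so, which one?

A strategy is strictly dominant if it gives Agent 2 a strictly higher payoff than every other strategy, against every choice by the opponent.
High is not dominant: against High, Medium gives 7 > 5.
Medium is not dominant: against High, Low gives 17 > 7.
Low is not dominant: against Medium, Medium gives 14 > 3.
No single strategy is best against every opponent action.

No strictly dominant strategy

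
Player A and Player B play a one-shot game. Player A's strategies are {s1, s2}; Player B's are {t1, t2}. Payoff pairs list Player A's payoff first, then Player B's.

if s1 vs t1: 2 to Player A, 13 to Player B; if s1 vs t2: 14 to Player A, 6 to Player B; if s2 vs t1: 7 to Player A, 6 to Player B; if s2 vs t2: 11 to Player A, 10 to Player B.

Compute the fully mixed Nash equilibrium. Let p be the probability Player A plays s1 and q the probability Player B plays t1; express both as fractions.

p = 4/11, q = 3/8

Each player's mixing probability is pinned down by making the *other* player indifferent.
Player B indifferent between t1 and t2: p·13 + (1−p)·6 = p·6 + (1−p)·10 ⟹ 6 + 7p = 10 + (-4)p ⟹ p = 4/11.
Player A indifferent between s1 and s2: q·2 + (1−q)·14 = q·7 + (1−q)·11 ⟹ 14 + (-12)q = 11 + (-4)q ⟹ q = 3/8.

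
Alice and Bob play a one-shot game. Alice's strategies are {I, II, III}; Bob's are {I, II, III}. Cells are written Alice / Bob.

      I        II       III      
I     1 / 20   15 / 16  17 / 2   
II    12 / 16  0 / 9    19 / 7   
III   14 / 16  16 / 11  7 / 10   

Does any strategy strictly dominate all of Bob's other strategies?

I

A strategy is strictly dominant if it gives Bob a strictly higher payoff than every other strategy, against every choice by the opponent.
I strictly dominates: vs I: 20 > each of {16, 2}; vs II: 16 > each of {9, 7}; vs III: 16 > each of {11, 10}.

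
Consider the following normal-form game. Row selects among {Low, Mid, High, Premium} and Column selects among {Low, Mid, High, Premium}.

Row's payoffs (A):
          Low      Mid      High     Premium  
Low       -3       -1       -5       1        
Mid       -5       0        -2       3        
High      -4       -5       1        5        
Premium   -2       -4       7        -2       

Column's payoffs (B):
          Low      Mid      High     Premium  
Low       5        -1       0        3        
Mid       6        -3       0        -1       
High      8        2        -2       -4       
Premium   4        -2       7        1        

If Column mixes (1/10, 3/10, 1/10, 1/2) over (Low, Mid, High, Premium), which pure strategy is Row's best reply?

Compute Row's expected payoff from each pure strategy against the given mix.
Low: (1/10)·(-3) + (3/10)·(-1) + (1/10)·(-5) + (1/2)·1 = -3/5
Mid: (1/10)·(-5) + (3/10)·0 + (1/10)·(-2) + (1/2)·3 = 4/5
High: (1/10)·(-4) + (3/10)·(-5) + (1/10)·1 + (1/2)·5 = 7/10
Premium: (1/10)·(-2) + (3/10)·(-4) + (1/10)·7 + (1/2)·(-2) = -17/10
Highest expected payoff is 4/5, from Mid.

Mid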